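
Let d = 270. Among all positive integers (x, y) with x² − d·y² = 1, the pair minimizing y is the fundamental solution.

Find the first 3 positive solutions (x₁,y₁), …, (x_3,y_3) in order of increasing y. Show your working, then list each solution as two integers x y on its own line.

d=270: √d = [16; 2,3,6,3,2,32] (ℓ=6, even), read p_5/q_5
k=0  a_k=16  p_k/q_k = 16/1
…
k=4  a_k=3  p_k/q_k = 2284/139
k=5  a_k=2  p_k/q_k = 5291/322
→ (5291, 322).  Check: 5291²=27994681, 270·322²=27994680, difference 1.
(5291+322√270)^2 = 55989361 + 3407404√270
(5291+322√270)^3 = 592479412811 + 36057148806√270

5291 322
55989361 3407404
592479412811 36057148806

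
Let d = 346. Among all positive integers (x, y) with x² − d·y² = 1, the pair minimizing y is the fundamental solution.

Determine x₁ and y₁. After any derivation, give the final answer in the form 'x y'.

√346 = [18; 1,1,1,1,36, …], period ℓ=5 (odd) → k=9
step 0: (18, 1)  from 18·(1,0) + (0,1)
step 1: (19, 1)  from 1·(18,1) + (1,0)
step 2: (37, 2)  from 1·(19,1) + (18,1)
…
step 4: (93, 5)  from 1·(56,3) + (37,2)
…
step 6: (3497, 188)  from 1·(3404,183) + (93,5)
step 7: (6901, 371)  from 1·(3497,188) + (3404,183)
step 8: (10398, 559)  from 1·(6901,371) + (3497,188)
step 9: (17299, 930)  from 1·(10398,559) + (6901,371)
(x₁, y₁) = (17299, 930);  17299² − 346·930² = 1 ✓

17299 930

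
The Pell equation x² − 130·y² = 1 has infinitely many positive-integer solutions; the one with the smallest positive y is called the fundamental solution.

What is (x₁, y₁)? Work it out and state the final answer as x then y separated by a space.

√130 → a₀=11, period (2,2,22); ℓ=3 odd so k=5
i=0: a=11 ⇒ p=11, q=1
i=1: a=2 ⇒ p=23, q=2
i=2: a=2 ⇒ p=57, q=5
i=3: a=22 ⇒ p=1277, q=112
i=4: a=2 ⇒ p=2611, q=229
i=5: a=2 ⇒ p=6499, q=570
fundamental: x₁=6499, y₁=570  (since 42237001 − 130·324900 = 1)

6499 570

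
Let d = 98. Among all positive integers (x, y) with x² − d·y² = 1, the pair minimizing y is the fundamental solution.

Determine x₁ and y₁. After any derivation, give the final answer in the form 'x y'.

√98 = [9; 1,8,1,18, …], period ℓ=4 (even) → k=3
k=0  a_k=9  p_k/q_k = 9/1
k=1  a_k=1  p_k/q_k = 10/1
k=2  a_k=8  p_k/q_k = 89/9
k=3  a_k=1  p_k/q_k = 99/10
fundamental: x₁=99, y₁=10  (since 9801 − 98·100 = 1)

99 10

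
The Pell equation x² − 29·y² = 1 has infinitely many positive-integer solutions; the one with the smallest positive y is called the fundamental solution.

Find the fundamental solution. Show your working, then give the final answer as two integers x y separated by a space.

9801 1820

√29 = [5; 2,1,1,2,10, …], period ℓ=5 (odd) → k=9
step 0: (5, 1)  from 5·(1,0) + (0,1)
step 1: (11, 2)  from 2·(5,1) + (1,0)
step 2: (16, 3)  from 1·(11,2) + (5,1)
step 3: (27, 5)  from 1·(16,3) + (11,2)
step 4: (70, 13)  from 2·(27,5) + (16,3)
step 5: (727, 135)  from 10·(70,13) + (27,5)
…
step 7: (2251, 418)  from 1·(1524,283) + (727,135)
step 8: (3775, 701)  from 1·(2251,418) + (1524,283)
step 9: (9801, 1820)  from 2·(3775,701) + (2251,418)
(x₁, y₁) = (9801, 1820);  9801² − 29·1820² = 1 ✓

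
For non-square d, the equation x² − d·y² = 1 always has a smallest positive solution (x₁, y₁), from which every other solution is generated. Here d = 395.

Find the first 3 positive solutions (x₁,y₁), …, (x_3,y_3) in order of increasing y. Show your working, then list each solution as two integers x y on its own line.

159 8
50561 2544
16078239 808984

[19; 1,6,1,38] for √395; ℓ=4 ⇒ convergent index 3
step 0: (19, 1)  from 19·(1,0) + (0,1)
…
step 2: (139, 7)  from 6·(20,1) + (19,1)
step 3: (159, 8)  from 1·(139,7) + (20,1)
(x₁, y₁) = (159, 8);  159² − 395·8² = 1 ✓
(159+8√395)^2 = 50561 + 2544√395
(159+8√395)^3 = 16078239 + 808984√395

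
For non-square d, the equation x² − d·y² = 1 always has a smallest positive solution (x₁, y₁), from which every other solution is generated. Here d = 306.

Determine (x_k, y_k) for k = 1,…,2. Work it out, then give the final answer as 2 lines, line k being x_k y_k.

35 2
2449 140

[17; 2,34] for √306; ℓ=2 ⇒ convergent index 1
i=0: a=17 ⇒ p=17, q=1
i=1: a=2 ⇒ p=35, q=2
fundamental: x₁=35, y₁=2  (since 1225 − 306·4 = 1)
n=2: (35,2)∘(35,2) = (35·35+306·2·2, 35·2+2·35) = (2449,140)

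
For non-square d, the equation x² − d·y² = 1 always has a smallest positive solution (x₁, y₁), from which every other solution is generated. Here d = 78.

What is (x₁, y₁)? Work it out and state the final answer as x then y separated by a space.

d=78: √d = [8; 1,4,1,16] (ℓ=4, even), read p_3/q_3
k=0  a_k=8  p_k/q_k = 8/1
k=1  a_k=1  p_k/q_k = 9/1
k=2  a_k=4  p_k/q_k = 44/5
k=3  a_k=1  p_k/q_k = 53/6
(x₁, y₁) = (53, 6);  53² − 78·6² = 1 ✓

53 6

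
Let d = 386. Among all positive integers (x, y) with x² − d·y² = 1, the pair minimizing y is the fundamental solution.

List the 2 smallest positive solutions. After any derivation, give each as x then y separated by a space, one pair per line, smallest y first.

[19; 1,1,1,4,1,18,1,4,1,1,1,38] for √386; ℓ=12 ⇒ convergent index 11
step 0: (19, 1)  from 19·(1,0) + (0,1)
…
step 2: (39, 2)  from 1·(20,1) + (19,1)
step 3: (59, 3)  from 1·(39,2) + (20,1)
…
step 5: (334, 17)  from 1·(275,14) + (59,3)
step 6: (6287, 320)  from 18·(334,17) + (275,14)
step 7: (6621, 337)  from 1·(6287,320) + (334,17)
step 8: (32771, 1668)  from 4·(6621,337) + (6287,320)
step 9: (39392, 2005)  from 1·(32771,1668) + (6621,337)
step 10: (72163, 3673)  from 1·(39392,2005) + (32771,1668)
step 11: (111555, 5678)  from 1·(72163,3673) + (39392,2005)
(x₁, y₁) = (111555, 5678);  111555² − 386·5678² = 1 ✓
k=2:  x_2 = 111555·111555+386·5678·5678 = 24889036049,  y_2 = 111555·5678+5678·111555 = 1266818580

111555 5678
24889036049 1266818580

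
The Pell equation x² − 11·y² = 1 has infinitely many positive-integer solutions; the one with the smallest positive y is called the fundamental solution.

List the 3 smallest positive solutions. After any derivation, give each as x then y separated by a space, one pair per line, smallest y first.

10 3
199 60
3970 1197

d=11: √d = [3; 3,6] (ℓ=2, even), read p_1/q_1
step 0: (3, 1)  from 3·(1,0) + (0,1)
step 1: (10, 3)  from 3·(3,1) + (1,0)
→ (10, 3).  Check: 10²=100, 11·3²=99, difference 1.
n=2: (10,3)∘(10,3) = (10·10+11·3·3, 10·3+3·10) = (199,60)
n=3: (199,60)∘(10,3) = (10·199+11·3·60, 10·60+3·199) = (3970,1197)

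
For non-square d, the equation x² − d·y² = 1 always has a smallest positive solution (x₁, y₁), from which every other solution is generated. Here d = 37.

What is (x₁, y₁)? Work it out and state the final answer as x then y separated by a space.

73 12

√37 → a₀=6, period (12); ℓ=1 odd so k=1
k=0  a_k=6  p_k/q_k = 6/1
k=1  a_k=12  p_k/q_k = 73/12
(x₁, y₁) = (73, 12);  73² − 37·12² = 1 ✓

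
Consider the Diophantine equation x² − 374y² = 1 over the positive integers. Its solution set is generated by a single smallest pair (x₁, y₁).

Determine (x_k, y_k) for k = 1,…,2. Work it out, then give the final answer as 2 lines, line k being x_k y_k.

d=374: √d = [19; 2,1,18,1,2,38] (ℓ=6, even), read p_5/q_5
i=0: a=19 ⇒ p=19, q=1
i=1: a=2 ⇒ p=39, q=2
i=2: a=1 ⇒ p=58, q=3
i=3: a=18 ⇒ p=1083, q=56
i=4: a=1 ⇒ p=1141, q=59
i=5: a=2 ⇒ p=3365, q=174
fundamental: x₁=3365, y₁=174  (since 11323225 − 374·30276 = 1)
(3365+174√374)^2 = 22646449 + 1171020√374

3365 174
22646449 1171020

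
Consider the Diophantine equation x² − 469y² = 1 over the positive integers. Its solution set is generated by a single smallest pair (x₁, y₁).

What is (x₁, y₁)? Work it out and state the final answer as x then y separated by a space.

√469 → a₀=21, period (1,1,1,10,6,10,1,1,1,42); ℓ=10 even so k=9
k=0  a_k=21  p_k/q_k = 21/1
k=1  a_k=1  p_k/q_k = 22/1
…
k=4  a_k=10  p_k/q_k = 693/32
k=5  a_k=6  p_k/q_k = 4223/195
k=6  a_k=10  p_k/q_k = 42923/1982
…
k=8  a_k=1  p_k/q_k = 90069/4159
k=9  a_k=1  p_k/q_k = 137215/6336
(x₁, y₁) = (137215, 6336);  137215² − 469·6336² = 1 ✓

137215 6336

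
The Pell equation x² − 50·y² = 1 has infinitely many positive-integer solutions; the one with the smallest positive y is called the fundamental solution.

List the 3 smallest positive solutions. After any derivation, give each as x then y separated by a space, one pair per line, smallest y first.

√50 → a₀=7, period (14); ℓ=1 odd so k=1
i=0: a=7 ⇒ p=7, q=1
i=1: a=14 ⇒ p=99, q=14
(x₁, y₁) = (99, 14);  99² − 50·14² = 1 ✓
(x_2, y_2) = (99·99 + 50·14·14, 99·14 + 14·99) = (19601, 2772)
(x_3, y_3) = (99·19601 + 50·14·2772, 99·2772 + 14·19601) = (3880899, 548842)

99 14
19601 2772
3880899 548842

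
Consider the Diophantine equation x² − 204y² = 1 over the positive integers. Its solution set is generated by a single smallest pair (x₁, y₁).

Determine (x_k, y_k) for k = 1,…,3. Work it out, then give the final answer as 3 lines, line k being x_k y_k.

√204 = [14; 3,1,1,6,1,1,3,28, …], period ℓ=8 (even) → k=7
step 0: (14, 1)  from 14·(1,0) + (0,1)
step 1: (43, 3)  from 3·(14,1) + (1,0)
…
step 3: (100, 7)  from 1·(57,4) + (43,3)
…
step 5: (757, 53)  from 1·(657,46) + (100,7)
step 6: (1414, 99)  from 1·(757,53) + (657,46)
step 7: (4999, 350)  from 3·(1414,99) + (757,53)
(x₁, y₁) = (4999, 350);  4999² − 204·350² = 1 ✓
(4999+350√204)^2 = 49980001 + 3499300√204
(4999+350√204)^3 = 499700044999 + 34986001050√204

4999 350
49980001 3499300
499700044999 34986001050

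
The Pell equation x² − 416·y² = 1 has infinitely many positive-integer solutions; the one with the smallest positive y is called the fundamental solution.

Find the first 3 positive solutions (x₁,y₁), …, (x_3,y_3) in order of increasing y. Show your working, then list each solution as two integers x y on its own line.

d=416: √d = [20; 2,1,1,9,1,1,2,40] (ℓ=8, even), read p_7/q_7
a_0=20:  p_0=20·1+0=20,  q_0=20·0+1=1
…
a_2=1:  p_2=1·41+20=61,  q_2=1·2+1=3
a_3=1:  p_3=1·61+41=102,  q_3=1·3+2=5
a_4=9:  p_4=9·102+61=979,  q_4=9·5+3=48
a_5=1:  p_5=1·979+102=1081,  q_5=1·48+5=53
a_6=1:  p_6=1·1081+979=2060,  q_6=1·53+48=101
a_7=2:  p_7=2·2060+1081=5201,  q_7=2·101+53=255
fundamental: x₁=5201, y₁=255  (since 27050401 − 416·65025 = 1)
(5201+255√416)^2 = 54100801 + 2652510√416
(5201+255√416)^3 = 562756526801 + 27591408765√416

5201 255
54100801 2652510
562756526801 27591408765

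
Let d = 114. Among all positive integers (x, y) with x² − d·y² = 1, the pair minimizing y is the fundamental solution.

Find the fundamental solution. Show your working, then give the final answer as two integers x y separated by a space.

√114 = [10; 1,2,10,2,1,20, …], period ℓ=6 (even) → k=5
i=0: a=10 ⇒ p=10, q=1
…
i=2: a=2 ⇒ p=32, q=3
…
i=4: a=2 ⇒ p=694, q=65
i=5: a=1 ⇒ p=1025, q=96
fundamental: x₁=1025, y₁=96  (since 1050625 − 114·9216 = 1)

1025 96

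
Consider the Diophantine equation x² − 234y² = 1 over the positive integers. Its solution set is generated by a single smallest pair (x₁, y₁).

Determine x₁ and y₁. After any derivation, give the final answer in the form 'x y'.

√234 → a₀=15, period (3,2,1,2,1,2,3,30); ℓ=8 even so k=7
step 0: (15, 1)  from 15·(1,0) + (0,1)
…
step 2: (107, 7)  from 2·(46,3) + (15,1)
step 3: (153, 10)  from 1·(107,7) + (46,3)
step 4: (413, 27)  from 2·(153,10) + (107,7)
step 5: (566, 37)  from 1·(413,27) + (153,10)
step 6: (1545, 101)  from 2·(566,37) + (413,27)
step 7: (5201, 340)  from 3·(1545,101) + (566,37)
fundamental: x₁=5201, y₁=340  (since 27050401 − 234·115600 = 1)

5201 340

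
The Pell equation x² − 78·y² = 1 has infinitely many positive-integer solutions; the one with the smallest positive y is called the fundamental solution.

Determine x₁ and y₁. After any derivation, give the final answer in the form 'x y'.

d=78: √d = [8; 1,4,1,16] (ℓ=4, even), read p_3/q_3
step 0: (8, 1)  from 8·(1,0) + (0,1)
step 1: (9, 1)  from 1·(8,1) + (1,0)
step 2: (44, 5)  from 4·(9,1) + (8,1)
step 3: (53, 6)  from 1·(44,5) + (9,1)
→ (53, 6).  Check: 53²=2809, 78·6²=2808, difference 1.

53 6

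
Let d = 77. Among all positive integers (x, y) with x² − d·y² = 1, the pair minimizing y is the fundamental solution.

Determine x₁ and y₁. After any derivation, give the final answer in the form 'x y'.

351 40

d=77: √d = [8; 1,3,2,3,1,16] (ℓ=6, even), read p_5/q_5
a_0=8:  p_0=8·1+0=8,  q_0=8·0+1=1
…
a_4=3:  p_4=3·79+35=272,  q_4=3·9+4=31
a_5=1:  p_5=1·272+79=351,  q_5=1·31+9=40
→ (351, 40).  Check: 351²=123201, 77·40²=123200, difference 1.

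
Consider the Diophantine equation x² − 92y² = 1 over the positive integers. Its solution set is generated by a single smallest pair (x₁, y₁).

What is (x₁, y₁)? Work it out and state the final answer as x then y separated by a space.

1151 120

[9; 1,1,2,4,2,1,1,18] for √92; ℓ=8 ⇒ convergent index 7
i=0: a=9 ⇒ p=9, q=1
i=1: a=1 ⇒ p=10, q=1
i=2: a=1 ⇒ p=19, q=2
i=3: a=2 ⇒ p=48, q=5
i=4: a=4 ⇒ p=211, q=22
i=5: a=2 ⇒ p=470, q=49
i=6: a=1 ⇒ p=681, q=71
i=7: a=1 ⇒ p=1151, q=120
→ (1151, 120).  Check: 1151²=1324801, 92·120²=1324800, difference 1.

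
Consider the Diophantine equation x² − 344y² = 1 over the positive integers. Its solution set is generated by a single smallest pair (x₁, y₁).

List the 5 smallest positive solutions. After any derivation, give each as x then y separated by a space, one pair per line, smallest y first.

[18; 1,1,4,1,3,1,4,1,1,36] for √344; ℓ=10 ⇒ convergent index 9
step 0: (18, 1)  from 18·(1,0) + (0,1)
…
step 2: (37, 2)  from 1·(19,1) + (18,1)
step 3: (167, 9)  from 4·(37,2) + (19,1)
…
step 6: (983, 53)  from 1·(779,42) + (204,11)
…
step 8: (5694, 307)  from 1·(4711,254) + (983,53)
step 9: (10405, 561)  from 1·(5694,307) + (4711,254)
→ (10405, 561).  Check: 10405²=108264025, 344·561²=108264024, difference 1.
(10405+561√344)^2 = 216528049 + 11674410√344
(10405+561√344)^3 = 4505948689285 + 242944471539√344
(10405+561√344)^4 = 93768792007492801 + 5055674441052180√344
(10405+561√344)^5 = 1951328557169976499525 + 105208584875351394261√344

10405 561
216528049 11674410
4505948689285 242944471539
93768792007492801 5055674441052180
1951328557169976499525 105208584875351394261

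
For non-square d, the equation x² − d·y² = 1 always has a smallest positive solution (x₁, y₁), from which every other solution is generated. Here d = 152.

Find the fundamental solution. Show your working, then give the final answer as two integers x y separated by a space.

[12; 3,24] for √152; ℓ=2 ⇒ convergent index 1
a_0=12:  p_0=12·1+0=12,  q_0=12·0+1=1
a_1=3:  p_1=3·12+1=37,  q_1=3·1+0=3
(x₁, y₁) = (37, 3);  37² − 152·3² = 1 ✓

37 3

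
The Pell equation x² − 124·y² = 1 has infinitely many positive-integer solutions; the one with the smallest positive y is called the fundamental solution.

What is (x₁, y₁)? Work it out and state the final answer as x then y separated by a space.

4620799 414960

[11; 7,2,1,1,1,…,2,7,22] for √124; ℓ=16 ⇒ convergent index 15
a_0=11:  p_0=11·1+0=11,  q_0=11·0+1=1
a_1=7:  p_1=7·11+1=78,  q_1=7·1+0=7
a_2=2:  p_2=2·78+11=167,  q_2=2·7+1=15
a_3=1:  p_3=1·167+78=245,  q_3=1·15+7=22
a_4=1:  p_4=1·245+167=412,  q_4=1·22+15=37
a_5=1:  p_5=1·412+245=657,  q_5=1·37+22=59
a_6=3:  p_6=3·657+412=2383,  q_6=3·59+37=214
a_7=1:  p_7=1·2383+657=3040,  q_7=1·214+59=273
…
a_9=1:  p_9=1·14543+3040=17583,  q_9=1·1306+273=1579
a_10=3:  p_10=3·17583+14543=67292,  q_10=3·1579+1306=6043
a_11=1:  p_11=1·67292+17583=84875,  q_11=1·6043+1579=7622
a_12=1:  p_12=1·84875+67292=152167,  q_12=1·7622+6043=13665
a_13=1:  p_13=1·152167+84875=237042,  q_13=1·13665+7622=21287
a_14=2:  p_14=2·237042+152167=626251,  q_14=2·21287+13665=56239
a_15=7:  p_15=7·626251+237042=4620799,  q_15=7·56239+21287=414960
→ (4620799, 414960).  Check: 4620799²=21351783398401, 124·414960²=21351783398400, difference 1.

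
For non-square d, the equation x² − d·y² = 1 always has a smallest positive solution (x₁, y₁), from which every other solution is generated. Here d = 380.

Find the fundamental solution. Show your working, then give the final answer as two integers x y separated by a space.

39 2

√380 = [19; 2,38, …], period ℓ=2 (even) → k=1
step 0: (19, 1)  from 19·(1,0) + (0,1)
step 1: (39, 2)  from 2·(19,1) + (1,0)
fundamental: x₁=39, y₁=2  (since 1521 − 380·4 = 1)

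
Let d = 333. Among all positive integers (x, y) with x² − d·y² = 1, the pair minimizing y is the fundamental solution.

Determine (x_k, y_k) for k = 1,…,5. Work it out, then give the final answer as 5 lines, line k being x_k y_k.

73 4
10657 584
1555849 85260
227143297 12447376
33161365513 1817231636

d=333: √d = [18; 4,36] (ℓ=2, even), read p_1/q_1
k=0  a_k=18  p_k/q_k = 18/1
k=1  a_k=4  p_k/q_k = 73/4
fundamental: x₁=73, y₁=4  (since 5329 − 333·16 = 1)
k=2:  x_2 = 73·73+333·4·4 = 10657,  y_2 = 73·4+4·73 = 584
k=3:  x_3 = 73·10657+333·4·584 = 1555849,  y_3 = 73·584+4·10657 = 85260
k=4:  x_4 = 73·1555849+333·4·85260 = 227143297,  y_4 = 73·85260+4·1555849 = 12447376
k=5:  x_5 = 73·227143297+333·4·12447376 = 33161365513,  y_5 = 73·12447376+4·227143297 = 1817231636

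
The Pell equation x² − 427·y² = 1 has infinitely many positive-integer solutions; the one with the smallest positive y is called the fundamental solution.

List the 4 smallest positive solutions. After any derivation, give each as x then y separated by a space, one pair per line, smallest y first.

62 3
7687 372
953126 46125
118179937 5719128

d=427: √d = [20; 1,1,1,40] (ℓ=4, even), read p_3/q_3
k=0  a_k=20  p_k/q_k = 20/1
k=1  a_k=1  p_k/q_k = 21/1
k=2  a_k=1  p_k/q_k = 41/2
k=3  a_k=1  p_k/q_k = 62/3
(x₁, y₁) = (62, 3);  62² − 427·3² = 1 ✓
k=2:  x_2 = 62·62+427·3·3 = 7687,  y_2 = 62·3+3·62 = 372
k=3:  x_3 = 62·7687+427·3·372 = 953126,  y_3 = 62·372+3·7687 = 46125
k=4:  x_4 = 62·953126+427·3·46125 = 118179937,  y_4 = 62·46125+3·953126 = 5719128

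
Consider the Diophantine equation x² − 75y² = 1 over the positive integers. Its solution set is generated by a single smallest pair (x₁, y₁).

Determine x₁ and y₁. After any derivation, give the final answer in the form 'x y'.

d=75: √d = [8; 1,1,1,16] (ℓ=4, even), read p_3/q_3
a_0=8:  p_0=8·1+0=8,  q_0=8·0+1=1
a_1=1:  p_1=1·8+1=9,  q_1=1·1+0=1
a_2=1:  p_2=1·9+8=17,  q_2=1·1+1=2
a_3=1:  p_3=1·17+9=26,  q_3=1·2+1=3
(x₁, y₁) = (26, 3);  26² − 75·3² = 1 ✓

26 3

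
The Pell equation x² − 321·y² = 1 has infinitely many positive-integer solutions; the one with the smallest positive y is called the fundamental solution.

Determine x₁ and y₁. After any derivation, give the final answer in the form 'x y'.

√321 → a₀=17, period (1,10,1,34); ℓ=4 even so k=3
i=0: a=17 ⇒ p=17, q=1
i=1: a=1 ⇒ p=18, q=1
i=2: a=10 ⇒ p=197, q=11
i=3: a=1 ⇒ p=215, q=12
(x₁, y₁) = (215, 12);  215² − 321·12² = 1 ✓

215 12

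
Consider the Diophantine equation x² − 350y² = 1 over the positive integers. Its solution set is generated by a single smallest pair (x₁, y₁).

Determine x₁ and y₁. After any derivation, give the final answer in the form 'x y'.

√350 → a₀=18, period (1,2,2,2,1,36); ℓ=6 even so k=5
k=0  a_k=18  p_k/q_k = 18/1
…
k=2  a_k=2  p_k/q_k = 56/3
…
k=4  a_k=2  p_k/q_k = 318/17
k=5  a_k=1  p_k/q_k = 449/24
fundamental: x₁=449, y₁=24  (since 201601 − 350·576 = 1)

449 24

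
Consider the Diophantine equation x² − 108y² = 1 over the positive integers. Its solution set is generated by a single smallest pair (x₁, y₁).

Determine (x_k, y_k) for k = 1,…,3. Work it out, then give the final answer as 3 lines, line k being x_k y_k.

1351 130
3650401 351260
9863382151 949104390

d=108: √d = [10; 2,1,1,4,1,1,2,20] (ℓ=8, even), read p_7/q_7
i=0: a=10 ⇒ p=10, q=1
…
i=2: a=1 ⇒ p=31, q=3
i=3: a=1 ⇒ p=52, q=5
…
i=5: a=1 ⇒ p=291, q=28
i=6: a=1 ⇒ p=530, q=51
i=7: a=2 ⇒ p=1351, q=130
(x₁, y₁) = (1351, 130);  1351² − 108·130² = 1 ✓
(1351+130√108)^2 = 3650401 + 351260√108
(1351+130√108)^3 = 9863382151 + 949104390√108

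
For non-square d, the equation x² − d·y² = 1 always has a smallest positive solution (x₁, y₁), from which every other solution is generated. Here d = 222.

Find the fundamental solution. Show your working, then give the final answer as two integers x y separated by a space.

√222 → a₀=14, period (1,8,1,28); ℓ=4 even so k=3
i=0: a=14 ⇒ p=14, q=1
i=1: a=1 ⇒ p=15, q=1
i=2: a=8 ⇒ p=134, q=9
i=3: a=1 ⇒ p=149, q=10
fundamental: x₁=149, y₁=10  (since 22201 − 222·100 = 1)

149 10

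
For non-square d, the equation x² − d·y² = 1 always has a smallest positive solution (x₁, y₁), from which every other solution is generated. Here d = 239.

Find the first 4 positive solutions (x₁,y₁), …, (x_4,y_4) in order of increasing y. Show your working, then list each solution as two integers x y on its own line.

6195120 400729
76759023628799 4965128484960
951062724926484326640 61519133559490389671
11783895416893046404284364801 762236829394135240588726080

[15; 2,5,1,2,4,15,4,2,1,5,2,30] for √239; ℓ=12 ⇒ convergent index 11
step 0: (15, 1)  from 15·(1,0) + (0,1)
…
step 6: (37907, 2452)  from 15·(2489,161) + (572,37)
step 7: (154117, 9969)  from 4·(37907,2452) + (2489,161)
step 8: (346141, 22390)  from 2·(154117,9969) + (37907,2452)
step 9: (500258, 32359)  from 1·(346141,22390) + (154117,9969)
step 10: (2847431, 184185)  from 5·(500258,32359) + (346141,22390)
step 11: (6195120, 400729)  from 2·(2847431,184185) + (500258,32359)
(x₁, y₁) = (6195120, 400729);  6195120² − 239·400729² = 1 ✓
(x_2, y_2) = (6195120·6195120 + 239·400729·400729, 6195120·400729 + 400729·6195120) = (76759023628799, 4965128484960)
(x_3, y_3) = (6195120·76759023628799 + 239·400729·4965128484960, 6195120·4965128484960 + 400729·76759023628799) = (951062724926484326640, 61519133559490389671)
(x_4, y_4) = (6195120·951062724926484326640 + 239·400729·61519133559490389671, 6195120·61519133559490389671 + 400729·951062724926484326640) = (11783895416893046404284364801, 762236829394135240588726080)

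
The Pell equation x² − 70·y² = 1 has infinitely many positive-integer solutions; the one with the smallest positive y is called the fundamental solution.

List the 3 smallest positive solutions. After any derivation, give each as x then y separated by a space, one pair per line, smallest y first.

251 30
126001 15060
63252251 7560090

d=70: √d = [8; 2,1,2,1,2,16] (ℓ=6, even), read p_5/q_5
k=0  a_k=8  p_k/q_k = 8/1
…
k=2  a_k=1  p_k/q_k = 25/3
k=3  a_k=2  p_k/q_k = 67/8
k=4  a_k=1  p_k/q_k = 92/11
k=5  a_k=2  p_k/q_k = 251/30
(x₁, y₁) = (251, 30);  251² − 70·30² = 1 ✓
(251+30√70)^2 = 126001 + 15060√70
(251+30√70)^3 = 63252251 + 7560090√70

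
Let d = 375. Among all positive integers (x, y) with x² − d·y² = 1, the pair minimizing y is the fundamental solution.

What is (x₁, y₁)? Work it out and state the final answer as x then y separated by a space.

d=375: √d = [19; 2,1,2,1,5,1,2,1,2,38] (ℓ=10, even), read p_9/q_9
k=0  a_k=19  p_k/q_k = 19/1
k=1  a_k=2  p_k/q_k = 39/2
…
k=3  a_k=2  p_k/q_k = 155/8
k=4  a_k=1  p_k/q_k = 213/11
k=5  a_k=5  p_k/q_k = 1220/63
k=6  a_k=1  p_k/q_k = 1433/74
…
k=8  a_k=1  p_k/q_k = 5519/285
k=9  a_k=2  p_k/q_k = 15124/781
fundamental: x₁=15124, y₁=781  (since 228735376 − 375·609961 = 1)

15124 781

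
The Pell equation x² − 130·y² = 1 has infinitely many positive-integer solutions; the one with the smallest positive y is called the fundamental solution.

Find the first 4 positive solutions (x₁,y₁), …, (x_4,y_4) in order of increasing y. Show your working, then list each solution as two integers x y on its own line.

6499 570
84474001 7408860
1097993058499 96300361710
14271713689896001 1251712094097720

√130 → a₀=11, period (2,2,22); ℓ=3 odd so k=5
i=0: a=11 ⇒ p=11, q=1
i=1: a=2 ⇒ p=23, q=2
…
i=3: a=22 ⇒ p=1277, q=112
i=4: a=2 ⇒ p=2611, q=229
i=5: a=2 ⇒ p=6499, q=570
→ (6499, 570).  Check: 6499²=42237001, 130·570²=42237000, difference 1.
(x_2, y_2) = (6499·6499 + 130·570·570, 6499·570 + 570·6499) = (84474001, 7408860)
(x_3, y_3) = (6499·84474001 + 130·570·7408860, 6499·7408860 + 570·84474001) = (1097993058499, 96300361710)
(x_4, y_4) = (6499·1097993058499 + 130·570·96300361710, 6499·96300361710 + 570·1097993058499) = (14271713689896001, 1251712094097720)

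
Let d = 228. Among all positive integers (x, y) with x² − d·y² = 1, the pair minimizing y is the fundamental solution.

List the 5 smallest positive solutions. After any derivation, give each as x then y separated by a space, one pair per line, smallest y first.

151 10
45601 3020
13771351 912030
4158902401 275430040
1255974753751 83178960050

√228 = [15; 10,30, …], period ℓ=2 (even) → k=1
a_0=15:  p_0=15·1+0=15,  q_0=15·0+1=1
a_1=10:  p_1=10·15+1=151,  q_1=10·1+0=10
(x₁, y₁) = (151, 10);  151² − 228·10² = 1 ✓
(151+10√228)^2 = 45601 + 3020√228
(151+10√228)^3 = 13771351 + 912030√228
(151+10√228)^4 = 4158902401 + 275430040√228
(151+10√228)^5 = 1255974753751 + 83178960050√228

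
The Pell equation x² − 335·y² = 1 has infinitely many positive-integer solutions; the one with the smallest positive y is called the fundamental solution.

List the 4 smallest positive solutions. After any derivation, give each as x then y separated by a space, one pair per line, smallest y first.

604 33
729631 39864
881393644 48155679
1064722792321 58172020368

√335 = [18; 3,3,3,36, …], period ℓ=4 (even) → k=3
k=0  a_k=18  p_k/q_k = 18/1
k=1  a_k=3  p_k/q_k = 55/3
k=2  a_k=3  p_k/q_k = 183/10
k=3  a_k=3  p_k/q_k = 604/33
→ (604, 33).  Check: 604²=364816, 335·33²=364815, difference 1.
k=2:  x_2 = 604·604+335·33·33 = 729631,  y_2 = 604·33+33·604 = 39864
k=3:  x_3 = 604·729631+335·33·39864 = 881393644,  y_3 = 604·39864+33·729631 = 48155679
k=4:  x_4 = 604·881393644+335·33·48155679 = 1064722792321,  y_4 = 604·48155679+33·881393644 = 58172020368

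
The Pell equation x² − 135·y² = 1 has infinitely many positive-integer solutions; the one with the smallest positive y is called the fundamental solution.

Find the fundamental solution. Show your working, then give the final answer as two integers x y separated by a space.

244 21

[11; 1,1,1,1,1,1,1,22] for √135; ℓ=8 ⇒ convergent index 7
i=0: a=11 ⇒ p=11, q=1
…
i=2: a=1 ⇒ p=23, q=2
i=3: a=1 ⇒ p=35, q=3
i=4: a=1 ⇒ p=58, q=5
i=5: a=1 ⇒ p=93, q=8
i=6: a=1 ⇒ p=151, q=13
i=7: a=1 ⇒ p=244, q=21
fundamental: x₁=244, y₁=21  (since 59536 − 135·441 = 1)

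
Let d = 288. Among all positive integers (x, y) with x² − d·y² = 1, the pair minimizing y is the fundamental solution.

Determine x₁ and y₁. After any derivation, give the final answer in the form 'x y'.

17 1

√288 = [16; 1,32, …], period ℓ=2 (even) → k=1
a_0=16:  p_0=16·1+0=16,  q_0=16·0+1=1
a_1=1:  p_1=1·16+1=17,  q_1=1·1+0=1
(x₁, y₁) = (17, 1);  17² − 288·1² = 1 ✓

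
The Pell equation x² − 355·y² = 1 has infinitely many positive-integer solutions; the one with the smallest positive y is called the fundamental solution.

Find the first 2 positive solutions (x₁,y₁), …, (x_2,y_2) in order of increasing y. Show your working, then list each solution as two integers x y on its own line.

√355 = [18; 1,5,3,3,1,6,1,3,3,5,1,36, …], period ℓ=12 (even) → k=11
i=0: a=18 ⇒ p=18, q=1
i=1: a=1 ⇒ p=19, q=1
i=2: a=5 ⇒ p=113, q=6
…
i=5: a=1 ⇒ p=1545, q=82
i=6: a=6 ⇒ p=10457, q=555
i=7: a=1 ⇒ p=12002, q=637
…
i=9: a=3 ⇒ p=151391, q=8035
i=10: a=5 ⇒ p=803418, q=42641
i=11: a=1 ⇒ p=954809, q=50676
(x₁, y₁) = (954809, 50676);  954809² − 355·50676² = 1 ✓
(x_2, y_2) = (954809·954809 + 355·50676·50676, 954809·50676 + 50676·954809) = (1823320452961, 96771801768)

954809 50676
1823320452961 96771801768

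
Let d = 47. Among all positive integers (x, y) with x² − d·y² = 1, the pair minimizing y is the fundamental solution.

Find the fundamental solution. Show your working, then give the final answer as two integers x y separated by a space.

48 7

d=47: √d = [6; 1,5,1,12] (ℓ=4, even), read p_3/q_3
a_0=6:  p_0=6·1+0=6,  q_0=6·0+1=1
…
a_2=5:  p_2=5·7+6=41,  q_2=5·1+1=6
a_3=1:  p_3=1·41+7=48,  q_3=1·6+1=7
(x₁, y₁) = (48, 7);  48² − 47·7² = 1 ✓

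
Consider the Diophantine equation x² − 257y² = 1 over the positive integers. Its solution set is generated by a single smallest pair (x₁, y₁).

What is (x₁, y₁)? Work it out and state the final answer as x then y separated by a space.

d=257: √d = [16; 32] (ℓ=1, odd), read p_1/q_1
i=0: a=16 ⇒ p=16, q=1
i=1: a=32 ⇒ p=513, q=32
(x₁, y₁) = (513, 32);  513² − 257·32² = 1 ✓

513 32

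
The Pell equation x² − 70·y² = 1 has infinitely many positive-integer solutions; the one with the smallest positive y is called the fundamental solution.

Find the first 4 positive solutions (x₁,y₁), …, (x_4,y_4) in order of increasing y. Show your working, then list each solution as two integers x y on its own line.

251 30
126001 15060
63252251 7560090
31752504001 3795150120

[8; 2,1,2,1,2,16] for √70; ℓ=6 ⇒ convergent index 5
k=0  a_k=8  p_k/q_k = 8/1
…
k=3  a_k=2  p_k/q_k = 67/8
k=4  a_k=1  p_k/q_k = 92/11
k=5  a_k=2  p_k/q_k = 251/30
fundamental: x₁=251, y₁=30  (since 63001 − 70·900 = 1)
(x_2, y_2) = (251·251 + 70·30·30, 251·30 + 30·251) = (126001, 15060)
(x_3, y_3) = (251·126001 + 70·30·15060, 251·15060 + 30·126001) = (63252251, 7560090)
(x_4, y_4) = (251·63252251 + 70·30·7560090, 251·7560090 + 30·63252251) = (31752504001, 3795150120)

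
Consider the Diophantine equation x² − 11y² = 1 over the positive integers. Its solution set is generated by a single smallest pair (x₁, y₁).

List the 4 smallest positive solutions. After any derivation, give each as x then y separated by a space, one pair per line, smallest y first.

√11 → a₀=3, period (3,6); ℓ=2 even so k=1
step 0: (3, 1)  from 3·(1,0) + (0,1)
step 1: (10, 3)  from 3·(3,1) + (1,0)
(x₁, y₁) = (10, 3);  10² − 11·3² = 1 ✓
n=2: (10,3)∘(10,3) = (10·10+11·3·3, 10·3+3·10) = (199,60)
n=3: (199,60)∘(10,3) = (10·199+11·3·60, 10·60+3·199) = (3970,1197)
n=4: (3970,1197)∘(10,3) = (10·3970+11·3·1197, 10·1197+3·3970) = (79201,23880)

10 3
199 60
3970 1197
79201 23880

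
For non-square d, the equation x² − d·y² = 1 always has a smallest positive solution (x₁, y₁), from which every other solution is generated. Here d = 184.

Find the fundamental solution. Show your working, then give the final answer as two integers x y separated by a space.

√184 → a₀=13, period (1,1,3,2,1,2,1,2,3,1,1,26); ℓ=12 even so k=11
step 0: (13, 1)  from 13·(1,0) + (0,1)
…
step 4: (217, 16)  from 2·(95,7) + (27,2)
step 5: (312, 23)  from 1·(217,16) + (95,7)
…
step 7: (1153, 85)  from 1·(841,62) + (312,23)
step 8: (3147, 232)  from 2·(1153,85) + (841,62)
…
step 10: (13741, 1013)  from 1·(10594,781) + (3147,232)
step 11: (24335, 1794)  from 1·(13741,1013) + (10594,781)
(x₁, y₁) = (24335, 1794);  24335² − 184·1794² = 1 ✓

24335 1794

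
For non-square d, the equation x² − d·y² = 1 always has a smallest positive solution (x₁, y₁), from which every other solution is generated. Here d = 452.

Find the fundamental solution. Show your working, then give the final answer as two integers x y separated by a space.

d=452: √d = [21; 3,1,5,3,10,3,5,1,3,42] (ℓ=10, even), read p_9/q_9
a_0=21:  p_0=21·1+0=21,  q_0=21·0+1=1
…
a_5=10:  p_5=10·1552+489=16009,  q_5=10·73+23=753
a_6=3:  p_6=3·16009+1552=49579,  q_6=3·753+73=2332
…
a_8=1:  p_8=1·263904+49579=313483,  q_8=1·12413+2332=14745
a_9=3:  p_9=3·313483+263904=1204353,  q_9=3·14745+12413=56648
(x₁, y₁) = (1204353, 56648);  1204353² − 452·56648² = 1 ✓

1204353 56648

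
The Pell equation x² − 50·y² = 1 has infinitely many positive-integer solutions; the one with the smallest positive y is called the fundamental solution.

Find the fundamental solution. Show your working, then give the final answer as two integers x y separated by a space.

d=50: √d = [7; 14] (ℓ=1, odd), read p_1/q_1
i=0: a=7 ⇒ p=7, q=1
i=1: a=14 ⇒ p=99, q=14
fundamental: x₁=99, y₁=14  (since 9801 − 50·196 = 1)

99 14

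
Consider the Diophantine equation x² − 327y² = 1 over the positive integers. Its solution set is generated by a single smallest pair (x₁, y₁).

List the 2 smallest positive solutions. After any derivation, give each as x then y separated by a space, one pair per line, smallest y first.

√327 = [18; 12,36, …], period ℓ=2 (even) → k=1
a_0=18:  p_0=18·1+0=18,  q_0=18·0+1=1
a_1=12:  p_1=12·18+1=217,  q_1=12·1+0=12
fundamental: x₁=217, y₁=12  (since 47089 − 327·144 = 1)
(217+12√327)^2 = 94177 + 5208√327

217 12
94177 5208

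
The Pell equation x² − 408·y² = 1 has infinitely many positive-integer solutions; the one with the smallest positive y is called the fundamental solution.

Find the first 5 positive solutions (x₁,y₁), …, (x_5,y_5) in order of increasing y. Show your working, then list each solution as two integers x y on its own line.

101 5
20401 1010
4120901 204015
832401601 41210020
168141002501 8324220025

[20; 5,40] for √408; ℓ=2 ⇒ convergent index 1
k=0  a_k=20  p_k/q_k = 20/1
k=1  a_k=5  p_k/q_k = 101/5
(x₁, y₁) = (101, 5);  101² − 408·5² = 1 ✓
k=2:  x_2 = 101·101+408·5·5 = 20401,  y_2 = 101·5+5·101 = 1010
k=3:  x_3 = 101·20401+408·5·1010 = 4120901,  y_3 = 101·1010+5·20401 = 204015
k=4:  x_4 = 101·4120901+408·5·204015 = 832401601,  y_4 = 101·204015+5·4120901 = 41210020
k=5:  x_5 = 101·832401601+408·5·41210020 = 168141002501,  y_5 = 101·41210020+5·832401601 = 8324220025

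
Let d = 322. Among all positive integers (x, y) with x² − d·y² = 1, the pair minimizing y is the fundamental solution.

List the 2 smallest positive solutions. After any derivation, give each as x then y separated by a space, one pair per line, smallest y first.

323 18
208657 11628

√322 = [17; 1,16,1,34, …], period ℓ=4 (even) → k=3
i=0: a=17 ⇒ p=17, q=1
i=1: a=1 ⇒ p=18, q=1
i=2: a=16 ⇒ p=305, q=17
i=3: a=1 ⇒ p=323, q=18
(x₁, y₁) = (323, 18);  323² − 322·18² = 1 ✓
k=2:  x_2 = 323·323+322·18·18 = 208657,  y_2 = 323·18+18·323 = 11628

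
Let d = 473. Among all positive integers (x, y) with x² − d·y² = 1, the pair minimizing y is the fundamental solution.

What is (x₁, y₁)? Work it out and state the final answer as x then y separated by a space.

87 4

√473 → a₀=21, period (1,2,1,42); ℓ=4 even so k=3
a_0=21:  p_0=21·1+0=21,  q_0=21·0+1=1
a_1=1:  p_1=1·21+1=22,  q_1=1·1+0=1
a_2=2:  p_2=2·22+21=65,  q_2=2·1+1=3
a_3=1:  p_3=1·65+22=87,  q_3=1·3+1=4
→ (87, 4).  Check: 87²=7569, 473·4²=7568, difference 1.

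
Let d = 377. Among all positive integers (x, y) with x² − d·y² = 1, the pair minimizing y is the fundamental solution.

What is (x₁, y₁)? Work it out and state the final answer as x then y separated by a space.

√377 = [19; 2,2,2,38, …], period ℓ=4 (even) → k=3
i=0: a=19 ⇒ p=19, q=1
…
i=2: a=2 ⇒ p=97, q=5
i=3: a=2 ⇒ p=233, q=12
→ (233, 12).  Check: 233²=54289, 377·12²=54288, difference 1.

233 12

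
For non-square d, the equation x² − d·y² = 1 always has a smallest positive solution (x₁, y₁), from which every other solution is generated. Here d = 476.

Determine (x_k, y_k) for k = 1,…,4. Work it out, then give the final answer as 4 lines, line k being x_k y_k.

28799 1320
1658764801 76029360
95541534979199 4379139075960
5503001330073139201 252229652421114720

√476 → a₀=21, period (1,4,2,10,2,4,1,42); ℓ=8 even so k=7
i=0: a=21 ⇒ p=21, q=1
…
i=3: a=2 ⇒ p=240, q=11
…
i=5: a=2 ⇒ p=5258, q=241
i=6: a=4 ⇒ p=23541, q=1079
i=7: a=1 ⇒ p=28799, q=1320
(x₁, y₁) = (28799, 1320);  28799² − 476·1320² = 1 ✓
(x_2, y_2) = (28799·28799 + 476·1320·1320, 28799·1320 + 1320·28799) = (1658764801, 76029360)
(x_3, y_3) = (28799·1658764801 + 476·1320·76029360, 28799·76029360 + 1320·1658764801) = (95541534979199, 4379139075960)
(x_4, y_4) = (28799·95541534979199 + 476·1320·4379139075960, 28799·4379139075960 + 1320·95541534979199) = (5503001330073139201, 252229652421114720)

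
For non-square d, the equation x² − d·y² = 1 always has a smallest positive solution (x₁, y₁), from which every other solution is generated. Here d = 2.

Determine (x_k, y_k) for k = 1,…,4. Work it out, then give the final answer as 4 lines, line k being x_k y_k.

3 2
17 12
99 70
577 408

[1; 2] for √2; ℓ=1 ⇒ convergent index 1
k=0  a_k=1  p_k/q_k = 1/1
k=1  a_k=2  p_k/q_k = 3/2
fundamental: x₁=3, y₁=2  (since 9 − 2·4 = 1)
k=2:  x_2 = 3·3+2·2·2 = 17,  y_2 = 3·2+2·3 = 12
k=3:  x_3 = 3·17+2·2·12 = 99,  y_3 = 3·12+2·17 = 70
k=4:  x_4 = 3·99+2·2·70 = 577,  y_4 = 3·70+2·99 = 408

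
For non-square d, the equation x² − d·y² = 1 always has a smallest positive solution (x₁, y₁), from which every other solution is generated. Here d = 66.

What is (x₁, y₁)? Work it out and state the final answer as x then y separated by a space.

√66 = [8; 8,16, …], period ℓ=2 (even) → k=1
k=0  a_k=8  p_k/q_k = 8/1
k=1  a_k=8  p_k/q_k = 65/8
→ (65, 8).  Check: 65²=4225, 66·8²=4224, difference 1.

65 8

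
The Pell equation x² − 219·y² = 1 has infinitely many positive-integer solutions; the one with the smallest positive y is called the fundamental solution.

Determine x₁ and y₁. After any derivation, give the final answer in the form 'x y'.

74 5

√219 = [14; 1,3,1,28, …], period ℓ=4 (even) → k=3
i=0: a=14 ⇒ p=14, q=1
…
i=2: a=3 ⇒ p=59, q=4
i=3: a=1 ⇒ p=74, q=5
→ (74, 5).  Check: 74²=5476, 219·5²=5475, difference 1.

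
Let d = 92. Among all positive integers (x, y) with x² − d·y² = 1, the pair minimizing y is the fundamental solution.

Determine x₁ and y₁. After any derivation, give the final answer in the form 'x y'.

√92 → a₀=9, period (1,1,2,4,2,1,1,18); ℓ=8 even so k=7
step 0: (9, 1)  from 9·(1,0) + (0,1)
step 1: (10, 1)  from 1·(9,1) + (1,0)
…
step 3: (48, 5)  from 2·(19,2) + (10,1)
step 4: (211, 22)  from 4·(48,5) + (19,2)
step 5: (470, 49)  from 2·(211,22) + (48,5)
step 6: (681, 71)  from 1·(470,49) + (211,22)
step 7: (1151, 120)  from 1·(681,71) + (470,49)
fundamental: x₁=1151, y₁=120  (since 1324801 − 92·14400 = 1)

1151 120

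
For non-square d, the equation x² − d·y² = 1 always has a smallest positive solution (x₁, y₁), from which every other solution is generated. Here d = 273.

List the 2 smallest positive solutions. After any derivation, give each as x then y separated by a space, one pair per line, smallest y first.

727 44
1057057 63976

√273 = [16; 1,1,10,1,1,32, …], period ℓ=6 (even) → k=5
a_0=16:  p_0=16·1+0=16,  q_0=16·0+1=1
a_1=1:  p_1=1·16+1=17,  q_1=1·1+0=1
…
a_4=1:  p_4=1·347+33=380,  q_4=1·21+2=23
a_5=1:  p_5=1·380+347=727,  q_5=1·23+21=44
fundamental: x₁=727, y₁=44  (since 528529 − 273·1936 = 1)
(727+44√273)^2 = 1057057 + 63976√273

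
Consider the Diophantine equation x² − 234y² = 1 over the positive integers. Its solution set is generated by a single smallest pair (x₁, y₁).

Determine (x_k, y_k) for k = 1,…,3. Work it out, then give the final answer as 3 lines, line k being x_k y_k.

√234 = [15; 3,2,1,2,1,2,3,30, …], period ℓ=8 (even) → k=7
step 0: (15, 1)  from 15·(1,0) + (0,1)
step 1: (46, 3)  from 3·(15,1) + (1,0)
…
step 5: (566, 37)  from 1·(413,27) + (153,10)
step 6: (1545, 101)  from 2·(566,37) + (413,27)
step 7: (5201, 340)  from 3·(1545,101) + (566,37)
fundamental: x₁=5201, y₁=340  (since 27050401 − 234·115600 = 1)
(5201+340√234)^2 = 54100801 + 3536680√234
(5201+340√234)^3 = 562756526801 + 36788545020√234

5201 340
54100801 3536680
562756526801 36788545020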